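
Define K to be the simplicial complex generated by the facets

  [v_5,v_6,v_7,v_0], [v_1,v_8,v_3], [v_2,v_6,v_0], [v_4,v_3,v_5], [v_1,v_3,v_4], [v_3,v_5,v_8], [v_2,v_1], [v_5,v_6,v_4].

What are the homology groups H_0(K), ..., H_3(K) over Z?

H_0 = Z,  H_1 = Z,  H_2 = 0,  H_3 = 0.

Take the total order v_0 < v_1 < v_2 < v_3 < v_4 < v_5 < v_6 < v_7 < v_8 on the vertex set. Then K (dimension 3) consists of the simplices:

  0-simplices (9): [v_0], [v_1], [v_2], [v_3], [v_4], [v_5], [v_6], [v_7], [v_8]
  1-simplices (18): (18 of them)
  2-simplices (10): [v_0,v_2,v_6], [v_0,v_5,v_6], [v_0,v_5,v_7], [v_0,v_6,v_7], [v_1,v_3,v_4], [v_1,v_3,v_8], [v_3,v_4,v_5], [v_3,v_5,v_8], [v_4,v_5,v_6], [v_5,v_6,v_7]
  3-simplices (1): [v_0,v_5,v_6,v_7]

Hence C_0 ≅ Z^9, C_1 ≅ Z^18, C_2 ≅ Z^10, C_3 ≅ Z^1.

The boundary map ∂_1: C_1 → C_0 maps an edge to its endpoints' difference, ∂[p,q] = q − p. For instance
  ∂[v_0,v_5] = [v_5] − [v_0].
The resulting 9×18 matrix has rank 8, and its Smith normal form has invariant factors (1,1,1,1,1,1,1,1).

∂_2: C_2 → C_1 maps a triangle to the signed sum of its edges. For instance
  ∂[v_0,v_5,v_7] = [v_5,v_7] − [v_0,v_7] + [v_0,v_5],
  ∂[v_1,v_3,v_8] = [v_3,v_8] − [v_1,v_8] + [v_1,v_3].
The resulting 18×10 matrix has rank 9, and its Smith normal form has invariant factors (1,1,1,1,1,1,1,1,1).

The boundary map ∂_3: C_3 → C_2 sends each 3-simplex σ to the alternating sum Σ_i (−1)^i (σ with its i-th vertex removed). For instance
  ∂[v_0,v_5,v_6,v_7] = [v_5,v_6,v_7] − [v_0,v_6,v_7] + [v_0,v_5,v_7] − [v_0,v_5,v_6].
This gives a 10×1 integer matrix of rank 1; reducing to Smith normal form yields diagonal entries (1).

Reading off H_k = ker ∂_k / im ∂_{k+1}:

  H_0: rank C_0 − rank ∂_1 = 9 − 8 = 1, and the invariant factors of ∂_1 are all 1, so H_0 = Z.
  H_1: rank ker ∂_1 − rank ∂_2 = (18 − 8) − 9 = 1, and the invariant factors of ∂_2 are all 1, so H_1 = Z.
  H_2: rank ker ∂_2 − rank ∂_3 = (10 − 9) − 1 = 0, and the invariant factors of ∂_3 are all 1, so H_2 = 0.
  H_3: rank ker ∂_3 − rank ∂_4 = (1 − 1) − 0 = 0, and there is no ∂_4, so H_3 = 0.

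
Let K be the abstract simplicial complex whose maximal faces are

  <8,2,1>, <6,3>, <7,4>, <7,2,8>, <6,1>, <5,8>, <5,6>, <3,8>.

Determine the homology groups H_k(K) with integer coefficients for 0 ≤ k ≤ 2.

H_0 = Z,  H_1 = Z^2,  H_2 = 0.

We work with the vertex ordering 1 < 2 < 3 < 4 < 5 < 6 < 7 < 8. The simplices of K, each written with vertices in increasing order, are:

  0-simplices (8): [1], [2], [3], [4], [5], [6], [7], [8]
  1-simplices (11): [1,2], [1,6], [1,8], [2,7], [2,8], [3,6], [3,8], [4,7], [5,6], [5,8], [7,8]
  2-simplices (2): [1,2,8], [2,7,8]

giving chain groups C_0 ≅ Z^8, C_1 ≅ Z^11, C_2 ≅ Z^2.

Boundary ∂_1: C_1 → C_0 maps an edge to its endpoints' difference, ∂[p,q] = q − p. For instance
  ∂[1,2] = [2] − [1].
The resulting 8×11 matrix has rank 7, and its Smith normal form has invariant factors (1,1,1,1,1,1,1).

The boundary map ∂_2: C_2 → C_1 sends each 2-simplex [p,q,r] to [q,r] − [p,r] + [p,q]. For instance
  ∂[2,7,8] = [7,8] − [2,8] + [2,7],
  ∂[1,2,8] = [2,8] − [1,8] + [1,2].
The 11×2 boundary matrix has rank 2 and Smith normal form diag(1,1).

From H_k ≅ ker(∂_k) / im(∂_{k+1}) we obtain:

  H_0: rank C_0 − rank ∂_1 = 8 − 7 = 1, and the invariant factors of ∂_1 are all 1, so H_0 ≅ Z.
  H_1: rank ker ∂_1 − rank ∂_2 = (11 − 7) − 2 = 2, and the invariant factors of ∂_2 are all 1, so H_1 ≅ Z^2.
  H_2: rank ker ∂_2 − rank ∂_3 = (2 − 2) − 0 = 0, and there is no ∂_3, so H_2 ≅ 0.

As a check, the Euler characteristic is 8 − 11 + 2 = -1, which agrees with 1 − 2 + 0 = -1.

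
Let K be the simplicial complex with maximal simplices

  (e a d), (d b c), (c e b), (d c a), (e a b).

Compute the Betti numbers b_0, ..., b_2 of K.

b_0 = 1, b_1 = 1, b_2 = 0.

We work with the vertex ordering a < b < c < d < e. The simplices of K, each written with vertices in increasing order, are:

  0-simplices (5): a, b, c, d, e
  1-simplices (10): ab, ac, ad, ae, bc, bd, be, cd, ce, de
  2-simplices (5): abe, acd, ade, bcd, bce

giving chain groups C_0 ≅ Z^5, C_1 ≅ Z^10, C_2 ≅ Z^5.

Boundary ∂_1: C_1 → C_0 is given by ∂[p,q] = [q] − [p]. For instance
  ∂ae = e − a.
The 5×10 boundary matrix has rank 4 and Smith normal form diag(1,1,1,1).

Boundary ∂_2: C_2 → C_1 maps a triangle to the signed sum of its edges. For instance
  ∂bcd = cd − bd + bc,
  ∂bce = ce − be + bc.
This gives a 10×5 integer matrix of rank 5; reducing to Smith normal form yields diagonal entries (1,1,1,1,1).

Now H_k = ker ∂_k / im ∂_{k+1}, so:

  H_0: rank C_0 − rank ∂_1 = 5 − 4 = 1, and the invariant factors of ∂_1 are all 1, so H_0 ≅ Z.
  H_1: rank ker ∂_1 − rank ∂_2 = (10 − 4) − 5 = 1, and the invariant factors of ∂_2 are all 1, so H_1 ≅ Z.
  H_2: rank ker ∂_2 − rank ∂_3 = (5 − 5) − 0 = 0, and there is no ∂_3, so H_2 ≅ 0.

As a check, the Euler characteristic is 5 − 10 + 5 = 0, which agrees with 1 − 1 + 0 = 0.

Hence the Betti numbers are b_0 = 1, b_1 = 1, b_2 = 0.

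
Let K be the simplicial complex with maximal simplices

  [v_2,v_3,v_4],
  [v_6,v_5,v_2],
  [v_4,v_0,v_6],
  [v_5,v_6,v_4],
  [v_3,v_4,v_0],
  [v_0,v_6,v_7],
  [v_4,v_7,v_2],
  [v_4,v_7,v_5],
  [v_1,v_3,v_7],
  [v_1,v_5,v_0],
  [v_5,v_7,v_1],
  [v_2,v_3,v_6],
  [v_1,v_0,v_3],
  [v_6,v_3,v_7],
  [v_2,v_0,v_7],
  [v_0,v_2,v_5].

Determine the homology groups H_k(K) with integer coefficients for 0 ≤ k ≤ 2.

H_0 = Z,  H_1 = Z^2,  H_2 = Z.

Order the vertices as v_0 < v_1 < v_2 < v_3 < v_4 < v_5 < v_6 < v_7. Listing each simplex with vertices in this order, K has dimension 2 with simplices:

  0-simplices (8): [v_0], [v_1], [v_2], [v_3], [v_4], [v_5], [v_6], [v_7]
  1-simplices (24): (24 of them)
  2-simplices (16): (16 of them)

so the chain groups are C_0 ≅ Z^8, C_1 ≅ Z^24, C_2 ≅ Z^16.

∂_1: C_1 → C_0 sends each edge [p,q] (with p < q) to q − p.
The 8×24 boundary matrix has rank 7 and Smith normal form diag(1,1,1,1,1,1,1).

Boundary ∂_2: C_2 → C_1 maps a triangle to the signed sum of its edges. For instance
  ∂[v_0,v_2,v_7] = [v_2,v_7] − [v_0,v_7] + [v_0,v_2],
  ∂[v_4,v_5,v_7] = [v_5,v_7] − [v_4,v_7] + [v_4,v_5].
The 24×16 boundary matrix has rank 15 and Smith normal form diag(1,1,1,1,1,1,1,1,1,1,1,1,1,1,1).

Now H_k = ker ∂_k / im ∂_{k+1}, so:

  H_0: rank C_0 − rank ∂_1 = 8 − 7 = 1, and the invariant factors of ∂_1 are all 1, so H_0 = Z.
  H_1: rank ker ∂_1 − rank ∂_2 = (24 − 7) − 15 = 2, and the invariant factors of ∂_2 are all 1, so H_1 = Z^2.
  H_2: rank ker ∂_2 − rank ∂_3 = (16 − 15) − 0 = 1, and there is no ∂_3, so H_2 = Z.

As a check, the Euler characteristic is 8 − 24 + 16 = 0, which agrees with 1 − 2 + 1 = 0.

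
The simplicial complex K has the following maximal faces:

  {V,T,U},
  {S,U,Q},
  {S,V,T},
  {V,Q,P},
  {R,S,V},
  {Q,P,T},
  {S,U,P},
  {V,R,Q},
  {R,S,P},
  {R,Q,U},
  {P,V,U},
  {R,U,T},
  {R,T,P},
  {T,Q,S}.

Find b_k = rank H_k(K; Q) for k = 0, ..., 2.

b_0 = 1, b_1 = 2, b_2 = 1.

Fix the vertex order P < Q < R < S < T < U < V and write every simplex with vertices in increasing order. Then dim K = 2 and the simplices of K are:

  0-simplices (7): P, Q, R, S, T, U, V
  1-simplices (21): PQ, PR, PS, PT, PU, PV, QR, QS, QT, QU, QV, RS, RT, RU, RV, ST, SU, SV, TU, TV, UV
  2-simplices (14): PQT, PQV, PRS, PRT, PSU, PUV, QRU, QRV, QST, QSU, RSV, RTU, STV, TUV

Hence C_0 ≅ Z^7, C_1 ≅ Z^21, C_2 ≅ Z^14.

∂_1: C_1 → C_0 sends each edge [p,q] (with p < q) to q − p.
As a 7×21 matrix over Z this has rank 6, with invariant factors (1,1,1,1,1,1).

The boundary map ∂_2: C_2 → C_1 sends each 2-simplex [p,q,r] to [q,r] − [p,r] + [p,q]. For instance
  ∂QRV = RV − QV + QR,
  ∂PQT = QT − PT + PQ.
This gives a 21×14 integer matrix of rank 13; reducing to Smith normal form yields diagonal entries (1,1,1,1,1,1,1,1,1,1,1,1,1).

Computing H_k = (kernel of ∂_k) / (image of ∂_{k+1}):

  H_0: rank C_0 − rank ∂_1 = 7 − 6 = 1, and the invariant factors of ∂_1 are all 1, so H_0 = Z.
  H_1: rank ker ∂_1 − rank ∂_2 = (21 − 6) − 13 = 2, and the invariant factors of ∂_2 are all 1, so H_1 = Z^2.
  H_2: rank ker ∂_2 − rank ∂_3 = (14 − 13) − 0 = 1, and there is no ∂_3, so H_2 = Z.

Hence the Betti numbers are b_0 = 1, b_1 = 2, b_2 = 1.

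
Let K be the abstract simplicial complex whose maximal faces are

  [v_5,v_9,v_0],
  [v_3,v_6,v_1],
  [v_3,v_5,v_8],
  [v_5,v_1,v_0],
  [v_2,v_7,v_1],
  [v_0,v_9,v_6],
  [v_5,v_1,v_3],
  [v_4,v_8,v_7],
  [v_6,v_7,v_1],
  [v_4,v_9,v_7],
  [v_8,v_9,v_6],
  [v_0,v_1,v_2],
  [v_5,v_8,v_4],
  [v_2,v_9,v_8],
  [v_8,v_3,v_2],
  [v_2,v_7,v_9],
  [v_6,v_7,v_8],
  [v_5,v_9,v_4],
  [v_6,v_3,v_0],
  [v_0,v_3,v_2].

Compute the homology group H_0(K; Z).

Take the total order v_0 < v_1 < v_2 < v_3 < v_4 < v_5 < v_6 < v_7 < v_8 < v_9 on the vertex set. Then K (dimension 2) consists of the simplices:

  0-simplices (10): [v_0], [v_1], [v_2], [v_3], [v_4], [v_5], [v_6], [v_7], [v_8], [v_9]
  1-simplices (30): (30 of them)
  2-simplices (20): (20 of them)

so the chain groups are C_0 ≅ Z^10, C_1 ≅ Z^30, C_2 ≅ Z^20.

The boundary map ∂_1: C_1 → C_0 maps an edge to its endpoints' difference, ∂[p,q] = q − p.
The 10×30 boundary matrix has rank 9 and Smith normal form diag(1,1,1,1,1,1,1,1,1).

The boundary map ∂_2: C_2 → C_1 sends each 2-simplex [p,q,r] to [q,r] − [p,r] + [p,q]. For instance
  ∂[v_4,v_7,v_8] = [v_7,v_8] − [v_4,v_8] + [v_4,v_7],
  ∂[v_4,v_5,v_8] = [v_5,v_8] − [v_4,v_8] + [v_4,v_5].
This gives a 30×20 integer matrix of rank 20; reducing to Smith normal form yields diagonal entries (1,1,1,1,1,1,1,1,1,1,1,1,1,1,1,1,1,1,1,2).

Computing H_k = (kernel of ∂_k) / (image of ∂_{k+1}):

  H_0: rank C_0 − rank ∂_1 = 10 − 9 = 1, and the invariant factors of ∂_1 are all 1, so H_0 ≅ Z.

H_0 ≅ Z.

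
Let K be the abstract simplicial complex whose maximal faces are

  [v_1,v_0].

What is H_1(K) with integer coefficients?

H_1 ≅ 0.

K has 2 vertices, 1 edge.
rank ∂_1 = 1, rank ∂_2 = 0 ⇒ b_1 = 1 − 1 − 0 = 0. So H_1 ≅ 0.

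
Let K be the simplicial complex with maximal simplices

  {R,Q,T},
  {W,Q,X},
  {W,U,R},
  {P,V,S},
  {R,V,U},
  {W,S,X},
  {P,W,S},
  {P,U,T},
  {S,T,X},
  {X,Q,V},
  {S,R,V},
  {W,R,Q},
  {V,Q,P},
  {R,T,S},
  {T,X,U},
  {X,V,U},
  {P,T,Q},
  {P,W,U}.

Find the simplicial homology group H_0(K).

H_0 ≅ Z.

K has 9 vertices, 27 edges, 18 triangles.
rank ∂_0 = 0, rank ∂_1 = 8 ⇒ b_0 = 9 − 0 − 8 = 1; all invariant factors of ∂_1 are 1 so no torsion. So H_0 ≅ Z.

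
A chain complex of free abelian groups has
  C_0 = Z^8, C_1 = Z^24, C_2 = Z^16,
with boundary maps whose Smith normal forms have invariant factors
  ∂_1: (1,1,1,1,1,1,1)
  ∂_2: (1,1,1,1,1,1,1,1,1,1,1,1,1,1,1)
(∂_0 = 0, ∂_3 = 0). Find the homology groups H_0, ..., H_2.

H_0: b_0 = 8 − 0 − 7 = 1; torsion from ∂_1 factors > 1: none. So H_0 ≅ Z.
H_1: b_1 = 24 − 7 − 15 = 2; torsion from ∂_2 factors > 1: none. So H_1 ≅ Z^2.
H_2: b_2 = 16 − 15 − 0 = 1; torsion from ∂_3 factors > 1: none. So H_2 ≅ Z.

H_0 ≅ Z,  H_1 ≅ Z^2,  H_2 ≅ Z.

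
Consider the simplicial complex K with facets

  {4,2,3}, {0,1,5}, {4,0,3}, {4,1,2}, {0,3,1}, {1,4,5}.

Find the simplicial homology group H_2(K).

Order the vertices as 0 < 1 < 2 < 3 < 4 < 5. Listing each simplex with vertices in this order, K has dimension 2 with simplices:

  0-simplices (6): [0], [1], [2], [3], [4], [5]
  1-simplices (12): [0,1], [0,3], [0,4], [0,5], [1,2], [1,3], [1,4], [1,5], [2,3], [2,4], [3,4], [4,5]
  2-simplices (6): [0,1,3], [0,1,5], [0,3,4], [1,2,4], [1,4,5], [2,3,4]

giving chain groups C_0 ≅ Z^6, C_1 ≅ Z^12, C_2 ≅ Z^6.

The boundary map ∂_1: C_1 → C_0 is given by ∂[p,q] = [q] − [p]. For instance
  ∂[2,4] = [4] − [2].
The resulting 6×12 matrix has rank 5, and its Smith normal form has invariant factors (1,1,1,1,1).

The boundary map ∂_2: C_2 → C_1 sends each 2-simplex [p,q,r] to [q,r] − [p,r] + [p,q]. For instance
  ∂[0,1,5] = [1,5] − [0,5] + [0,1],
  ∂[0,3,4] = [3,4] − [0,4] + [0,3].
The 12×6 boundary matrix has rank 6 and Smith normal form diag(1,1,1,1,1,1).

Computing H_k = (kernel of ∂_k) / (image of ∂_{k+1}):

  H_2: rank ker ∂_2 − rank ∂_3 = (6 − 6) − 0 = 0, and there is no ∂_3, so H_2 ≅ 0.

H_2 ≅ 0.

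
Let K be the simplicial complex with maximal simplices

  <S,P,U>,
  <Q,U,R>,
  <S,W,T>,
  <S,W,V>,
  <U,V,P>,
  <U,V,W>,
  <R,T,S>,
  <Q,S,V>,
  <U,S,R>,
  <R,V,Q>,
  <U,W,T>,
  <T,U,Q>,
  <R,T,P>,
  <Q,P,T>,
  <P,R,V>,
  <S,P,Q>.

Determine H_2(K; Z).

H_2 = Z.

Take the total order P < Q < R < S < T < U < V < W on the vertex set. Then K (dimension 2) consists of the simplices:

  0-simplices (8): P, Q, R, S, T, U, V, W
  1-simplices (24): PQ, PR, PS, PT, PU, PV, QR, QS, QT, QU, QV, RS, RT, RU, RV, ST, SU, SV, SW, TU, TW, UV, UW, VW
  2-simplices (16): PQS, PQT, PRT, PRV, PSU, PUV, QRU, QRV, QSV, QTU, RST, RSU, STW, SVW, TUW, UVW

Hence C_0 ≅ Z^8, C_1 ≅ Z^24, C_2 ≅ Z^16.

Boundary ∂_1: C_1 → C_0 maps an edge to its endpoints' difference, ∂[p,q] = q − p. For instance
  ∂PQ = Q − P.
The 8×24 boundary matrix has rank 7 and Smith normal form diag(1,1,1,1,1,1,1).

The boundary map ∂_2: C_2 → C_1 maps a triangle to the signed sum of its edges. For instance
  ∂PRV = RV − PV + PR,
  ∂UVW = VW − UW + UV.
As a 24×16 matrix over Z this has rank 15, with invariant factors (1,1,1,1,1,1,1,1,1,1,1,1,1,1,1).

Now H_k = ker ∂_k / im ∂_{k+1}, so:

  H_2: rank ker ∂_2 − rank ∂_3 = (16 − 15) − 0 = 1, and there is no ∂_3, so H_2 ≅ Z.

(K is a triangulation of the torus T^2.)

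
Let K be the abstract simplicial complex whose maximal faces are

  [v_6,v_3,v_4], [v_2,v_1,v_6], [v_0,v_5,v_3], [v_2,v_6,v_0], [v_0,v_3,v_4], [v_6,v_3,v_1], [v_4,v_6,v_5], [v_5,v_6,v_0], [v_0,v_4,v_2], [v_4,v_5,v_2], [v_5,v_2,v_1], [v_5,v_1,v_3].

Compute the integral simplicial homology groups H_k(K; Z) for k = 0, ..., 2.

We work with the vertex ordering v_0 < v_1 < v_2 < v_3 < v_4 < v_5 < v_6. The simplices of K, each written with vertices in increasing order, are:

  0-simplices (7): [v_0], [v_1], [v_2], [v_3], [v_4], [v_5], [v_6]
  1-simplices (18): (18 of them)
  2-simplices (12): (12 of them)

so the chain groups are C_0 ≅ Z^7, C_1 ≅ Z^18, C_2 ≅ Z^12.

Boundary ∂_1: C_1 → C_0 maps an edge to its endpoints' difference, ∂[p,q] = q − p.
This gives a 7×18 integer matrix of rank 6; reducing to Smith normal form yields diagonal entries (1,1,1,1,1,1).

∂_2: C_2 → C_1 maps a triangle to the signed sum of its edges. For instance
  ∂[v_2,v_4,v_5] = [v_4,v_5] − [v_2,v_5] + [v_2,v_4],
  ∂[v_0,v_3,v_5] = [v_3,v_5] − [v_0,v_5] + [v_0,v_3].
This gives a 18×12 integer matrix of rank 12; reducing to Smith normal form yields diagonal entries (1,1,1,1,1,1,1,1,1,1,1,2).

From H_k ≅ ker(∂_k) / im(∂_{k+1}) we obtain:

  H_0: rank C_0 − rank ∂_1 = 7 − 6 = 1, and the invariant factors of ∂_1 are all 1, so H_0 ≅ Z.
  H_1: rank ker ∂_1 − rank ∂_2 = (18 − 6) − 12 = 0, and ∂_2 has invariant factor 2 > 1, so H_1 ≅ Z_2.
  H_2: rank ker ∂_2 − rank ∂_3 = (12 − 12) − 0 = 0, and there is no ∂_3, so H_2 ≅ 0.

H_0 = Z,  H_1 = Z_2,  H_2 = 0.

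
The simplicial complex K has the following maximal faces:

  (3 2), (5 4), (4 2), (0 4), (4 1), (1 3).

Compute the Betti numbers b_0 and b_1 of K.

We work with the vertex ordering 0 < 1 < 2 < 3 < 4 < 5. The simplices of K, each written with vertices in increasing order, are:

  0-simplices (6): [0], [1], [2], [3], [4], [5]
  1-simplices (6): [0,4], [1,3], [1,4], [2,3], [2,4], [4,5]

giving chain groups C_0 ≅ Z^6, C_1 ≅ Z^6.

∂_1: C_1 → C_0 maps an edge to its endpoints' difference, ∂[p,q] = q − p. For instance
  ∂[2,4] = [4] − [2].
The 6×6 boundary matrix has rank 5 and Smith normal form diag(1,1,1,1,1).

Now H_k = ker ∂_k / im ∂_{k+1}, so:

  H_0: rank C_0 − rank ∂_1 = 6 − 5 = 1, and the invariant factors of ∂_1 are all 1, so H_0 ≅ Z.
  H_1: rank ker ∂_1 − rank ∂_2 = (6 − 5) − 0 = 1, and there is no ∂_2, so H_1 ≅ Z.

Hence the Betti numbers are b_0 = 1, b_1 = 1.

b_0 = 1, b_1 = 1.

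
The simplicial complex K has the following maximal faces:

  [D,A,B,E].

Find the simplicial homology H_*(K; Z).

H_0 = Z,  H_1 = 0,  H_2 = 0,  H_3 = 0.

K has 4 vertices, 6 edges, 4 triangles, 1 3-simplex.
rank ∂_0 = 0, rank ∂_1 = 3 ⇒ b_0 = 4 − 0 − 3 = 1; all invariant factors of ∂_1 are 1 so no torsion. So H_0 = Z.
rank ∂_1 = 3, rank ∂_2 = 3 ⇒ b_1 = 6 − 3 − 3 = 0; all invariant factors of ∂_2 are 1 so no torsion. So H_1 = 0.
rank ∂_2 = 3, rank ∂_3 = 1 ⇒ b_2 = 4 − 3 − 1 = 0; all invariant factors of ∂_3 are 1 so no torsion. So H_2 = 0.
rank ∂_3 = 1, rank ∂_4 = 0 ⇒ b_3 = 1 − 1 − 0 = 0. So H_3 = 0.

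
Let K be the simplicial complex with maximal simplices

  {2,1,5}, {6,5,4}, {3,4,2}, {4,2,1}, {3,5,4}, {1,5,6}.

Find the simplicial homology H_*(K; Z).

H_0 ≅ Z,  H_1 ≅ Z,  H_2 = 0.

Fix the vertex order 1 < 2 < 3 < 4 < 5 < 6 and write every simplex with vertices in increasing order. Then dim K = 2 and the simplices of K are:

  0-simplices (6): [1], [2], [3], [4], [5], [6]
  1-simplices (12): [1,2], [1,4], [1,5], [1,6], [2,3], [2,4], [2,5], [3,4], [3,5], [4,5], [4,6], [5,6]
  2-simplices (6): [1,2,4], [1,2,5], [1,5,6], [2,3,4], [3,4,5], [4,5,6]

giving chain groups C_0 ≅ Z^6, C_1 ≅ Z^12, C_2 ≅ Z^6.

Boundary ∂_1: C_1 → C_0 sends each edge [p,q] (with p < q) to q − p.
The resulting 6×12 matrix has rank 5, and its Smith normal form has invariant factors (1,1,1,1,1).

Boundary ∂_2: C_2 → C_1 maps a triangle to the signed sum of its edges. For instance
  ∂[4,5,6] = [5,6] − [4,6] + [4,5],
  ∂[1,5,6] = [5,6] − [1,6] + [1,5].
The resulting 12×6 matrix has rank 6, and its Smith normal form has invariant factors (1,1,1,1,1,1).

Reading off H_k = ker ∂_k / im ∂_{k+1}:

  H_0: rank C_0 − rank ∂_1 = 6 − 5 = 1, and the invariant factors of ∂_1 are all 1, so H_0 ≅ Z.
  H_1: rank ker ∂_1 − rank ∂_2 = (12 − 5) − 6 = 1, and the invariant factors of ∂_2 are all 1, so H_1 ≅ Z.
  H_2: rank ker ∂_2 − rank ∂_3 = (6 − 6) − 0 = 0, and there is no ∂_3, so H_2 ≅ 0.

As a check, the Euler characteristic is 6 − 12 + 6 = 0, which agrees with 1 − 1 + 0 = 0.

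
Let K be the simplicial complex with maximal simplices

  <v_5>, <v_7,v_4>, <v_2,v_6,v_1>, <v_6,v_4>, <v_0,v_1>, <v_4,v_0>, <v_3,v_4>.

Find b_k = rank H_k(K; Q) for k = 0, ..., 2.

b_0 = 2, b_1 = 1, b_2 = 0.

Order the vertices as v_0 < v_1 < v_2 < v_3 < v_4 < v_5 < v_6 < v_7. Listing each simplex with vertices in this order, K has dimension 2 with simplices:

  0-simplices (8): [v_0], [v_1], [v_2], [v_3], [v_4], [v_5], [v_6], [v_7]
  1-simplices (8): [v_0,v_1], [v_0,v_4], [v_1,v_2], [v_1,v_6], [v_2,v_6], [v_3,v_4], [v_4,v_6], [v_4,v_7]
  2-simplices (1): [v_1,v_2,v_6]

Hence C_0 ≅ Z^8, C_1 ≅ Z^8, C_2 ≅ Z^1.

∂_1: C_1 → C_0 sends each edge [p,q] (with p < q) to q − p. For instance
  ∂[v_1,v_2] = [v_2] − [v_1].
As a 8×8 matrix over Z this has rank 6, with invariant factors (1,1,1,1,1,1).

∂_2: C_2 → C_1 sends each 2-simplex [p,q,r] to [q,r] − [p,r] + [p,q]. For instance
  ∂[v_1,v_2,v_6] = [v_2,v_6] − [v_1,v_6] + [v_1,v_2].
The 8×1 boundary matrix has rank 1 and Smith normal form diag(1).

Computing H_k = (kernel of ∂_k) / (image of ∂_{k+1}):

  H_0: rank C_0 − rank ∂_1 = 8 − 6 = 2, and the invariant factors of ∂_1 are all 1, so H_0 = Z^2.
  H_1: rank ker ∂_1 − rank ∂_2 = (8 − 6) − 1 = 1, and the invariant factors of ∂_2 are all 1, so H_1 = Z.
  H_2: rank ker ∂_2 − rank ∂_3 = (1 − 1) − 0 = 0, and there is no ∂_3, so H_2 = 0.

Hence the Betti numbers are b_0 = 2, b_1 = 1, b_2 = 0.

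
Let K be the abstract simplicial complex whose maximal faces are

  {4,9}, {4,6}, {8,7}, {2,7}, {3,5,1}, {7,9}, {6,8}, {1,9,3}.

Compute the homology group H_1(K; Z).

H_1 = Z.

Take the total order 1 < 2 < 3 < 4 < 5 < 6 < 7 < 8 < 9 on the vertex set. Then K (dimension 2) consists of the simplices:

  0-simplices (9): [1], [2], [3], [4], [5], [6], [7], [8], [9]
  1-simplices (11): [1,3], [1,5], [1,9], [2,7], [3,5], [3,9], [4,6], [4,9], [6,8], [7,8], [7,9]
  2-simplices (2): [1,3,5], [1,3,9]

so the chain groups are C_0 ≅ Z^9, C_1 ≅ Z^11, C_2 ≅ Z^2.

Boundary ∂_1: C_1 → C_0 sends each edge [p,q] (with p < q) to q − p. For instance
  ∂[1,9] = [9] − [1].
The 9×11 boundary matrix has rank 8 and Smith normal form diag(1,1,1,1,1,1,1,1).

Boundary ∂_2: C_2 → C_1 maps a triangle to the signed sum of its edges. For instance
  ∂[1,3,9] = [3,9] − [1,9] + [1,3],
  ∂[1,3,5] = [3,5] − [1,5] + [1,3].
This gives a 11×2 integer matrix of rank 2; reducing to Smith normal form yields diagonal entries (1,1).

Reading off H_k = ker ∂_k / im ∂_{k+1}:

  H_1: rank ker ∂_1 − rank ∂_2 = (11 − 8) − 2 = 1, and the invariant factors of ∂_2 are all 1, so H_1 = Z.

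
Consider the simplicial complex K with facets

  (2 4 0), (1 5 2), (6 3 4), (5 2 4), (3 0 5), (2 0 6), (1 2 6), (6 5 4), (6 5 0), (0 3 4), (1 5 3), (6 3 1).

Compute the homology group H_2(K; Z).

H_2 ≅ 0.

Order the vertices as 0 < 1 < 2 < 3 < 4 < 5 < 6. Listing each simplex with vertices in this order, K has dimension 2 with simplices:

  0-simplices (7): [0], [1], [2], [3], [4], [5], [6]
  1-simplices (18): [0,2], [0,3], [0,4], [0,5], [0,6], [1,2], [1,3], [1,5], [1,6], [2,4], [2,5], [2,6], [3,4], [3,5], [3,6], [4,5], [4,6], [5,6]
  2-simplices (12): [0,2,4], [0,2,6], [0,3,4], [0,3,5], [0,5,6], [1,2,5], [1,2,6], [1,3,5], [1,3,6], [2,4,5], [3,4,6], [4,5,6]

giving chain groups C_0 ≅ Z^7, C_1 ≅ Z^18, C_2 ≅ Z^12.

Boundary ∂_1: C_1 → C_0 is given by ∂[p,q] = [q] − [p]. For instance
  ∂[0,6] = [6] − [0].
This gives a 7×18 integer matrix of rank 6; reducing to Smith normal form yields diagonal entries (1,1,1,1,1,1).

Boundary ∂_2: C_2 → C_1 maps a triangle to the signed sum of its edges. For instance
  ∂[1,2,6] = [2,6] − [1,6] + [1,2],
  ∂[0,3,4] = [3,4] − [0,4] + [0,3].
The 18×12 boundary matrix has rank 12 and Smith normal form diag(1,1,1,1,1,1,1,1,1,1,1,2).

From H_k ≅ ker(∂_k) / im(∂_{k+1}) we obtain:

  H_2: rank ker ∂_2 − rank ∂_3 = (12 − 12) − 0 = 0, and there is no ∂_3, so H_2 ≅ 0.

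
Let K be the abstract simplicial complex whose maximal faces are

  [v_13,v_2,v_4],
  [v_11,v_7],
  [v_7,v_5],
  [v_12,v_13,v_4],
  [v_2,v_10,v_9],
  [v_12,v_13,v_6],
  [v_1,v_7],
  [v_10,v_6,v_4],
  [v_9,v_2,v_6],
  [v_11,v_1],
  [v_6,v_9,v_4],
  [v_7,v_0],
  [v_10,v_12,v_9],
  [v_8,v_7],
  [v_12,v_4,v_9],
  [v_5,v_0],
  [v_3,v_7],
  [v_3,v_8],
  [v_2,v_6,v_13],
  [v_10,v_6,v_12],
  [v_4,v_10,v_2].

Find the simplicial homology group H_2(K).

K has 14 vertices, 27 edges, 12 triangles.
rank ∂_2 = 12, rank ∂_3 = 0 ⇒ b_2 = 12 − 12 − 0 = 0. So H_2 = 0.

H_2 ≅ 0.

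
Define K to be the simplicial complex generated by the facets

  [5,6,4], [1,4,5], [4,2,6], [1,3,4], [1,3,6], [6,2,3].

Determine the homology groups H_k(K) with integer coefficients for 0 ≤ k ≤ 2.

H_0 = Z,  H_1 = Z,  H_2 = 0.

We work with the vertex ordering 1 < 2 < 3 < 4 < 5 < 6. The simplices of K, each written with vertices in increasing order, are:

  0-simplices (6): [1], [2], [3], [4], [5], [6]
  1-simplices (12): [1,3], [1,4], [1,5], [1,6], [2,3], [2,4], [2,6], [3,4], [3,6], [4,5], [4,6], [5,6]
  2-simplices (6): [1,3,4], [1,3,6], [1,4,5], [2,3,6], [2,4,6], [4,5,6]

so the chain groups are C_0 ≅ Z^6, C_1 ≅ Z^12, C_2 ≅ Z^6.

∂_1: C_1 → C_0 is given by ∂[p,q] = [q] − [p].
The 6×12 boundary matrix has rank 5 and Smith normal form diag(1,1,1,1,1).

The boundary map ∂_2: C_2 → C_1 sends each 2-simplex [p,q,r] to [q,r] − [p,r] + [p,q]. For instance
  ∂[2,3,6] = [3,6] − [2,6] + [2,3],
  ∂[2,4,6] = [4,6] − [2,6] + [2,4].
The resulting 12×6 matrix has rank 6, and its Smith normal form has invariant factors (1,1,1,1,1,1).

Computing H_k = (kernel of ∂_k) / (image of ∂_{k+1}):

  H_0: rank C_0 − rank ∂_1 = 6 − 5 = 1, and the invariant factors of ∂_1 are all 1, so H_0 ≅ Z.
  H_1: rank ker ∂_1 − rank ∂_2 = (12 − 5) − 6 = 1, and the invariant factors of ∂_2 are all 1, so H_1 ≅ Z.
  H_2: rank ker ∂_2 − rank ∂_3 = (6 − 6) − 0 = 0, and there is no ∂_3, so H_2 ≅ 0.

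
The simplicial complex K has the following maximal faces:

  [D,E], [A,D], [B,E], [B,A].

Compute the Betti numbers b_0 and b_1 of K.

Fix the vertex order A < B < D < E and write every simplex with vertices in increasing order. Then dim K = 1 and the simplices of K are:

  0-simplices (4): A, B, D, E
  1-simplices (4): AB, AD, BE, DE

giving chain groups C_0 ≅ Z^4, C_1 ≅ Z^4.

∂_1: C_1 → C_0 is given by ∂[p,q] = [q] − [p]. For instance
  ∂AD = D − A.
The resulting 4×4 matrix has rank 3, and its Smith normal form has invariant factors (1,1,1).

Computing H_k = (kernel of ∂_k) / (image of ∂_{k+1}):

  H_0: rank C_0 − rank ∂_1 = 4 − 3 = 1, and the invariant factors of ∂_1 are all 1, so H_0 ≅ Z.
  H_1: rank ker ∂_1 − rank ∂_2 = (4 − 3) − 0 = 1, and there is no ∂_2, so H_1 ≅ Z.

Hence the Betti numbers are b_0 = 1, b_1 = 1.

b_0 = 1, b_1 = 1.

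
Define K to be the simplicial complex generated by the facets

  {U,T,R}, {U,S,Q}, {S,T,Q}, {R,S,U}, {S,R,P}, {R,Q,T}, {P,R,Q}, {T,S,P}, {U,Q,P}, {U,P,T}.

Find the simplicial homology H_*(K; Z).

We work with the vertex ordering P < Q < R < S < T < U. The simplices of K, each written with vertices in increasing order, are:

  0-simplices (6): P, Q, R, S, T, U
  1-simplices (15): PQ, PR, PS, PT, PU, QR, QS, QT, QU, RS, RT, RU, ST, SU, TU
  2-simplices (10): PQR, PQU, PRS, PST, PTU, QRT, QST, QSU, RSU, RTU

Hence C_0 ≅ Z^6, C_1 ≅ Z^15, C_2 ≅ Z^10.

Boundary ∂_1: C_1 → C_0 maps an edge to its endpoints' difference, ∂[p,q] = q − p.
The 6×15 boundary matrix has rank 5 and Smith normal form diag(1,1,1,1,1).

∂_2: C_2 → C_1 maps a triangle to the signed sum of its edges. For instance
  ∂PRS = RS − PS + PR,
  ∂PST = ST − PT + PS.
The resulting 15×10 matrix has rank 10, and its Smith normal form has invariant factors (1,1,1,1,1,1,1,1,1,2).

Computing H_k = (kernel of ∂_k) / (image of ∂_{k+1}):

  H_0: rank C_0 − rank ∂_1 = 6 − 5 = 1, and the invariant factors of ∂_1 are all 1, so H_0 ≅ Z.
  H_1: rank ker ∂_1 − rank ∂_2 = (15 − 5) − 10 = 0, and ∂_2 has invariant factor 2 > 1, so H_1 ≅ Z/2.
  H_2: rank ker ∂_2 − rank ∂_3 = (10 − 10) − 0 = 0, and there is no ∂_3, so H_2 ≅ 0.

As a check, the Euler characteristic is 6 − 15 + 10 = 1, which agrees with 1 − 0 + 0 = 1.

H_0 = Z,  H_1 = Z/2,  H_2 = 0.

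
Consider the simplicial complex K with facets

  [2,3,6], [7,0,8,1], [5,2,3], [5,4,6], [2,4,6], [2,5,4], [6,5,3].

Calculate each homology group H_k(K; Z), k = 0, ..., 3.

Order the vertices as 0 < 1 < 2 < 3 < 4 < 5 < 6 < 7 < 8. Listing each simplex with vertices in this order, K has dimension 3 with simplices:

  0-simplices (9): [0], [1], [2], [3], [4], [5], [6], [7], [8]
  1-simplices (15): [0,1], [0,7], [0,8], [1,7], [1,8], [2,3], [2,4], [2,5], [2,6], [3,5], [3,6], [4,5], [4,6], [5,6], [7,8]
  2-simplices (10): [0,1,7], [0,1,8], [0,7,8], [1,7,8], [2,3,5], [2,3,6], [2,4,5], [2,4,6], [3,5,6], [4,5,6]
  3-simplices (1): [0,1,7,8]

giving chain groups C_0 ≅ Z^9, C_1 ≅ Z^15, C_2 ≅ Z^10, C_3 ≅ Z^1.

∂_1: C_1 → C_0 sends each edge [p,q] (with p < q) to q − p. For instance
  ∂[4,6] = [6] − [4].
The resulting 9×15 matrix has rank 7, and its Smith normal form has invariant factors (1,1,1,1,1,1,1).

The boundary map ∂_2: C_2 → C_1 maps a triangle to the signed sum of its edges. For instance
  ∂[2,4,5] = [4,5] − [2,5] + [2,4],
  ∂[4,5,6] = [5,6] − [4,6] + [4,5].
The resulting 15×10 matrix has rank 8, and its Smith normal form has invariant factors (1,1,1,1,1,1,1,1).

Boundary ∂_3: C_3 → C_2 sends each 3-simplex σ to the alternating sum Σ_i (−1)^i (σ with its i-th vertex removed). For instance
  ∂[0,1,7,8] = [1,7,8] − [0,7,8] + [0,1,8] − [0,1,7].
The resulting 10×1 matrix has rank 1, and its Smith normal form has invariant factors (1).

Computing H_k = (kernel of ∂_k) / (image of ∂_{k+1}):

  H_0: rank C_0 − rank ∂_1 = 9 − 7 = 2, and the invariant factors of ∂_1 are all 1, so H_0 = Z^2.
  H_1: rank ker ∂_1 − rank ∂_2 = (15 − 7) − 8 = 0, and the invariant factors of ∂_2 are all 1, so H_1 = 0.
  H_2: rank ker ∂_2 − rank ∂_3 = (10 − 8) − 1 = 1, and the invariant factors of ∂_3 are all 1, so H_2 = Z.
  H_3: rank ker ∂_3 − rank ∂_4 = (1 − 1) − 0 = 0, and there is no ∂_4, so H_3 = 0.

H_0 = Z^2,  H_1 = 0,  H_2 = Z,  H_3 = 0.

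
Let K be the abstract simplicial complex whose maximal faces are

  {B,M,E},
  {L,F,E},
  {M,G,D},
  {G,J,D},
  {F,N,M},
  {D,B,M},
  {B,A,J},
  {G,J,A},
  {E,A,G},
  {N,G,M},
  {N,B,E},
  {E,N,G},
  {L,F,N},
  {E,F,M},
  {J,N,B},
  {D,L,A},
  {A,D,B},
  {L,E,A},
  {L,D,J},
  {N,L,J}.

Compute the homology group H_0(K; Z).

H_0 = Z.

We work with the vertex ordering A < B < D < E < F < G < J < L < M < N. The simplices of K, each written with vertices in increasing order, are:

  0-simplices (10): A, B, D, E, F, G, J, L, M, N
  1-simplices (30): AB, AD, AE, AG, AJ, AL, BD, BE, BJ, BM, BN, DG, DJ, DL, DM, EF, EG, EL, EM, EN, FL, FM, FN, GJ, GM, GN, JL, JN, LN, MN
  2-simplices (20): ABD, ABJ, ADL, AEG, AEL, AGJ, BDM, BEM, BEN, BJN, DGJ, DGM, DJL, EFL, EFM, EGN, FLN, FMN, GMN, JLN

so the chain groups are C_0 ≅ Z^10, C_1 ≅ Z^30, C_2 ≅ Z^20.

∂_1: C_1 → C_0 maps an edge to its endpoints' difference, ∂[p,q] = q − p.
As a 10×30 matrix over Z this has rank 9, with invariant factors (1,1,1,1,1,1,1,1,1).

∂_2: C_2 → C_1 maps a triangle to the signed sum of its edges. For instance
  ∂FLN = LN − FN + FL,
  ∂DGM = GM − DM + DG.
The resulting 30×20 matrix has rank 20, and its Smith normal form has invariant factors (1,1,1,1,1,1,1,1,1,1,1,1,1,1,1,1,1,1,1,2).

Now H_k = ker ∂_k / im ∂_{k+1}, so:

  H_0: rank C_0 − rank ∂_1 = 10 − 9 = 1, and the invariant factors of ∂_1 are all 1, so H_0 = Z.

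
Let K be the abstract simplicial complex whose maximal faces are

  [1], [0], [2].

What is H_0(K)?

H_0 = Z^3.

Fix the vertex order 0 < 1 < 2 and write every simplex with vertices in increasing order. Then dim K = 0 and the simplices of K are:

  0-simplices (3): [0], [1], [2]

so the chain groups are C_0 ≅ Z^3.

Computing H_k = (kernel of ∂_k) / (image of ∂_{k+1}):

  H_0: rank C_0 − rank ∂_1 = 3 − 0 = 3, and there is no ∂_1, so H_0 ≅ Z^3.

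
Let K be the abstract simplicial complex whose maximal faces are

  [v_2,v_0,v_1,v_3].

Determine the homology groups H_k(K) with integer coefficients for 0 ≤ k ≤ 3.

H_0 ≅ Z,  H_1 = 0,  H_2 = 0,  H_3 = 0.

K has 4 vertices, 6 edges, 4 triangles, 1 3-simplex.
rank ∂_0 = 0, rank ∂_1 = 3 ⇒ b_0 = 4 − 0 − 3 = 1; all invariant factors of ∂_1 are 1 so no torsion. So H_0 ≅ Z.
rank ∂_1 = 3, rank ∂_2 = 3 ⇒ b_1 = 6 − 3 − 3 = 0; all invariant factors of ∂_2 are 1 so no torsion. So H_1 ≅ 0.
rank ∂_2 = 3, rank ∂_3 = 1 ⇒ b_2 = 4 − 3 − 1 = 0; all invariant factors of ∂_3 are 1 so no torsion. So H_2 ≅ 0.
rank ∂_3 = 1, rank ∂_4 = 0 ⇒ b_3 = 1 − 1 − 0 = 0. So H_3 ≅ 0.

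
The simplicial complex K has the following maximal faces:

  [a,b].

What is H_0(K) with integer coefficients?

H_0 = Z.

We work with the vertex ordering a < b. The simplices of K, each written with vertices in increasing order, are:

  0-simplices (2): a, b
  1-simplices (1): ab

so the chain groups are C_0 ≅ Z^2, C_1 ≅ Z^1.

∂_1: C_1 → C_0 maps an edge to its endpoints' difference, ∂[p,q] = q − p. For instance
  ∂ab = b − a.
This gives a 2×1 integer matrix of rank 1; reducing to Smith normal form yields diagonal entries (1).

Reading off H_k = ker ∂_k / im ∂_{k+1}:

  H_0: rank C_0 − rank ∂_1 = 2 − 1 = 1, and the invariant factors of ∂_1 are all 1, so H_0 ≅ Z.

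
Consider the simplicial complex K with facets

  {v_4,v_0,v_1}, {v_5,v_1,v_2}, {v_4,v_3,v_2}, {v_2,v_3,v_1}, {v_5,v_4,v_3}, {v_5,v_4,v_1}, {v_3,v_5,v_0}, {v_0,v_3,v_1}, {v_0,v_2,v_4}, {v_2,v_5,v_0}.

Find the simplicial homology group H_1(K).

H_1 = Z/2Z.

Order the vertices as v_0 < v_1 < v_2 < v_3 < v_4 < v_5. Listing each simplex with vertices in this order, K has dimension 2 with simplices:

  0-simplices (6): [v_0], [v_1], [v_2], [v_3], [v_4], [v_5]
  1-simplices (15): (15 of them)
  2-simplices (10): [v_0,v_1,v_3], [v_0,v_1,v_4], [v_0,v_2,v_4], [v_0,v_2,v_5], [v_0,v_3,v_5], [v_1,v_2,v_3], [v_1,v_2,v_5], [v_1,v_4,v_5], [v_2,v_3,v_4], [v_3,v_4,v_5]

giving chain groups C_0 ≅ Z^6, C_1 ≅ Z^15, C_2 ≅ Z^10.

∂_1: C_1 → C_0 maps an edge to its endpoints' difference, ∂[p,q] = q − p. For instance
  ∂[v_0,v_4] = [v_4] − [v_0].
As a 6×15 matrix over Z this has rank 5, with invariant factors (1,1,1,1,1).

Boundary ∂_2: C_2 → C_1 maps a triangle to the signed sum of its edges. For instance
  ∂[v_1,v_4,v_5] = [v_4,v_5] − [v_1,v_5] + [v_1,v_4],
  ∂[v_0,v_2,v_5] = [v_2,v_5] − [v_0,v_5] + [v_0,v_2].
This gives a 15×10 integer matrix of rank 10; reducing to Smith normal form yields diagonal entries (1,1,1,1,1,1,1,1,1,2).

Computing H_k = (kernel of ∂_k) / (image of ∂_{k+1}):

  H_1: rank ker ∂_1 − rank ∂_2 = (15 − 5) − 10 = 0, and ∂_2 has invariant factor 2 > 1, so H_1 = Z/2Z.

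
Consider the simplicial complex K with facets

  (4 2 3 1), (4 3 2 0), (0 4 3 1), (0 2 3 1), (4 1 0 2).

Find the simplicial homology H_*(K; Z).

H_0 = Z,  H_1 = 0,  H_2 = 0,  H_3 = Z.

Take the total order 0 < 1 < 2 < 3 < 4 on the vertex set. Then K (dimension 3) consists of the simplices:

  0-simplices (5): [0], [1], [2], [3], [4]
  1-simplices (10): [0,1], [0,2], [0,3], [0,4], [1,2], [1,3], [1,4], [2,3], [2,4], [3,4]
  2-simplices (10): [0,1,2], [0,1,3], [0,1,4], [0,2,3], [0,2,4], [0,3,4], [1,2,3], [1,2,4], [1,3,4], [2,3,4]
  3-simplices (5): [0,1,2,3], [0,1,2,4], [0,1,3,4], [0,2,3,4], [1,2,3,4]

Hence C_0 ≅ Z^5, C_1 ≅ Z^10, C_2 ≅ Z^10, C_3 ≅ Z^5.

Boundary ∂_1: C_1 → C_0 is given by ∂[p,q] = [q] − [p].
As a 5×10 matrix over Z this has rank 4, with invariant factors (1,1,1,1).

Boundary ∂_2: C_2 → C_1 maps a triangle to the signed sum of its edges. For instance
  ∂[2,3,4] = [3,4] − [2,4] + [2,3],
  ∂[0,1,2] = [1,2] − [0,2] + [0,1].
The 10×10 boundary matrix has rank 6 and Smith normal form diag(1,1,1,1,1,1).

The boundary map ∂_3: C_3 → C_2 sends each 3-simplex σ to the alternating sum Σ_i (−1)^i (σ with its i-th vertex removed). For instance
  ∂[0,1,3,4] = [1,3,4] − [0,3,4] + [0,1,4] − [0,1,3],
  ∂[0,1,2,4] = [1,2,4] − [0,2,4] + [0,1,4] − [0,1,2].
This gives a 10×5 integer matrix of rank 4; reducing to Smith normal form yields diagonal entries (1,1,1,1).

Reading off H_k = ker ∂_k / im ∂_{k+1}:

  H_0: rank C_0 − rank ∂_1 = 5 − 4 = 1, and the invariant factors of ∂_1 are all 1, so H_0 = Z.
  H_1: rank ker ∂_1 − rank ∂_2 = (10 − 4) − 6 = 0, and the invariant factors of ∂_2 are all 1, so H_1 = 0.
  H_2: rank ker ∂_2 − rank ∂_3 = (10 − 6) − 4 = 0, and the invariant factors of ∂_3 are all 1, so H_2 = 0.
  H_3: rank ker ∂_3 − rank ∂_4 = (5 − 4) − 0 = 1, and there is no ∂_4, so H_3 = Z.

As a check, the Euler characteristic is 5 − 10 + 10 − 5 = 0, which agrees with 1 − 0 + 0 − 1 = 0.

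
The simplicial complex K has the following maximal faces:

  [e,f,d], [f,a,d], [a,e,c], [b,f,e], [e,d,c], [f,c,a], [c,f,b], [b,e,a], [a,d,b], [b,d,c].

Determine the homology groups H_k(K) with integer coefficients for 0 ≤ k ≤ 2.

Take the total order a < b < c < d < e < f on the vertex set. Then K (dimension 2) consists of the simplices:

  0-simplices (6): a, b, c, d, e, f
  1-simplices (15): ab, ac, ad, ae, af, bc, bd, be, bf, cd, ce, cf, de, df, ef
  2-simplices (10): abd, abe, ace, acf, adf, bcd, bcf, bef, cde, def

so the chain groups are C_0 ≅ Z^6, C_1 ≅ Z^15, C_2 ≅ Z^10.

The boundary map ∂_1: C_1 → C_0 is given by ∂[p,q] = [q] − [p]. For instance
  ∂ae = e − a.
The resulting 6×15 matrix has rank 5, and its Smith normal form has invariant factors (1,1,1,1,1).

The boundary map ∂_2: C_2 → C_1 maps a triangle to the signed sum of its edges. For instance
  ∂abe = be − ae + ab,
  ∂acf = cf − af + ac.
This gives a 15×10 integer matrix of rank 10; reducing to Smith normal form yields diagonal entries (1,1,1,1,1,1,1,1,1,2).

Reading off H_k = ker ∂_k / im ∂_{k+1}:

  H_0: rank C_0 − rank ∂_1 = 6 − 5 = 1, and the invariant factors of ∂_1 are all 1, so H_0 ≅ Z.
  H_1: rank ker ∂_1 − rank ∂_2 = (15 − 5) − 10 = 0, and ∂_2 has invariant factor 2 > 1, so H_1 ≅ Z/2.
  H_2: rank ker ∂_2 − rank ∂_3 = (10 − 10) − 0 = 0, and there is no ∂_3, so H_2 ≅ 0.

As a check, the Euler characteristic is 6 − 15 + 10 = 1, which agrees with 1 − 0 + 0 = 1.

H_0 ≅ Z,  H_1 ≅ Z/2,  H_2 = 0.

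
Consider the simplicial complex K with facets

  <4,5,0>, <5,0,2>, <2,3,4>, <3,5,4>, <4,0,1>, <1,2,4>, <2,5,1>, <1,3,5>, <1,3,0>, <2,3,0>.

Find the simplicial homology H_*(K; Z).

H_0 ≅ Z,  H_1 ≅ Z/2,  H_2 = 0.

Order the vertices as 0 < 1 < 2 < 3 < 4 < 5. Listing each simplex with vertices in this order, K has dimension 2 with simplices:

  0-simplices (6): [0], [1], [2], [3], [4], [5]
  1-simplices (15): [0,1], [0,2], [0,3], [0,4], [0,5], [1,2], [1,3], [1,4], [1,5], [2,3], [2,4], [2,5], [3,4], [3,5], [4,5]
  2-simplices (10): [0,1,3], [0,1,4], [0,2,3], [0,2,5], [0,4,5], [1,2,4], [1,2,5], [1,3,5], [2,3,4], [3,4,5]

giving chain groups C_0 ≅ Z^6, C_1 ≅ Z^15, C_2 ≅ Z^10.

∂_1: C_1 → C_0 sends each edge [p,q] (with p < q) to q − p. For instance
  ∂[1,3] = [3] − [1].
The 6×15 boundary matrix has rank 5 and Smith normal form diag(1,1,1,1,1).

The boundary map ∂_2: C_2 → C_1 sends each 2-simplex [p,q,r] to [q,r] − [p,r] + [p,q]. For instance
  ∂[0,1,3] = [1,3] − [0,3] + [0,1],
  ∂[1,2,5] = [2,5] − [1,5] + [1,2].
This gives a 15×10 integer matrix of rank 10; reducing to Smith normal form yields diagonal entries (1,1,1,1,1,1,1,1,1,2).

Reading off H_k = ker ∂_k / im ∂_{k+1}:

  H_0: rank C_0 − rank ∂_1 = 6 − 5 = 1, and the invariant factors of ∂_1 are all 1, so H_0 ≅ Z.
  H_1: rank ker ∂_1 − rank ∂_2 = (15 − 5) − 10 = 0, and ∂_2 has invariant factor 2 > 1, so H_1 ≅ Z/2.
  H_2: rank ker ∂_2 − rank ∂_3 = (10 − 10) − 0 = 0, and there is no ∂_3, so H_2 ≅ 0.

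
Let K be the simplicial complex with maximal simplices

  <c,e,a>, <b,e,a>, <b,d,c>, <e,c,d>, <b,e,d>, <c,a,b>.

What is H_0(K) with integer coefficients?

Take the total order a < b < c < d < e on the vertex set. Then K (dimension 2) consists of the simplices:

  0-simplices (5): a, b, c, d, e
  1-simplices (9): ab, ac, ae, bc, bd, be, cd, ce, de
  2-simplices (6): abc, abe, ace, bcd, bde, cde

so the chain groups are C_0 ≅ Z^5, C_1 ≅ Z^9, C_2 ≅ Z^6.

Boundary ∂_1: C_1 → C_0 sends each edge [p,q] (with p < q) to q − p.
As a 5×9 matrix over Z this has rank 4, with invariant factors (1,1,1,1).

The boundary map ∂_2: C_2 → C_1 sends each 2-simplex [p,q,r] to [q,r] − [p,r] + [p,q]. For instance
  ∂abc = bc − ac + ab,
  ∂ace = ce − ae + ac.
The 9×6 boundary matrix has rank 5 and Smith normal form diag(1,1,1,1,1).

Computing H_k = (kernel of ∂_k) / (image of ∂_{k+1}):

  H_0: rank C_0 − rank ∂_1 = 5 − 4 = 1, and the invariant factors of ∂_1 are all 1, so H_0 ≅ Z.

H_0 ≅ Z.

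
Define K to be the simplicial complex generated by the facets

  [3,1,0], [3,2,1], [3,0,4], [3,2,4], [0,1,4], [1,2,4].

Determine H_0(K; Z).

H_0 ≅ Z.

K has 5 vertices, 9 edges, 6 triangles.
rank ∂_0 = 0, rank ∂_1 = 4 ⇒ b_0 = 5 − 0 − 4 = 1; all invariant factors of ∂_1 are 1 so no torsion. So H_0 = Z.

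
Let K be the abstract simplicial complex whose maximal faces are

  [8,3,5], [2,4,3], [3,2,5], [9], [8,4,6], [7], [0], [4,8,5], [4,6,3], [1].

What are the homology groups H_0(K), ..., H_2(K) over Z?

H_0 = Z^5,  H_1 = Z,  H_2 = 0.

Take the total order 0 < 1 < 2 < 3 < 4 < 5 < 6 < 7 < 8 < 9 on the vertex set. Then K (dimension 2) consists of the simplices:

  0-simplices (10): [0], [1], [2], [3], [4], [5], [6], [7], [8], [9]
  1-simplices (12): [2,3], [2,4], [2,5], [3,4], [3,5], [3,6], [3,8], [4,5], [4,6], [4,8], [5,8], [6,8]
  2-simplices (6): [2,3,4], [2,3,5], [3,4,6], [3,5,8], [4,5,8], [4,6,8]

so the chain groups are C_0 ≅ Z^10, C_1 ≅ Z^12, C_2 ≅ Z^6.

The boundary map ∂_1: C_1 → C_0 maps an edge to its endpoints' difference, ∂[p,q] = q − p.
This gives a 10×12 integer matrix of rank 5; reducing to Smith normal form yields diagonal entries (1,1,1,1,1).

The boundary map ∂_2: C_2 → C_1 maps a triangle to the signed sum of its edges. For instance
  ∂[3,5,8] = [5,8] − [3,8] + [3,5],
  ∂[2,3,5] = [3,5] − [2,5] + [2,3].
The 12×6 boundary matrix has rank 6 and Smith normal form diag(1,1,1,1,1,1).

Reading off H_k = ker ∂_k / im ∂_{k+1}:

  H_0: rank C_0 − rank ∂_1 = 10 − 5 = 5, and the invariant factors of ∂_1 are all 1, so H_0 ≅ Z^5.
  H_1: rank ker ∂_1 − rank ∂_2 = (12 − 5) − 6 = 1, and the invariant factors of ∂_2 are all 1, so H_1 ≅ Z.
  H_2: rank ker ∂_2 − rank ∂_3 = (6 − 6) − 0 = 0, and there is no ∂_3, so H_2 ≅ 0.

(K is a triangulation of the disjoint union of the cylinder S^1 x I and a set of 4 points.)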